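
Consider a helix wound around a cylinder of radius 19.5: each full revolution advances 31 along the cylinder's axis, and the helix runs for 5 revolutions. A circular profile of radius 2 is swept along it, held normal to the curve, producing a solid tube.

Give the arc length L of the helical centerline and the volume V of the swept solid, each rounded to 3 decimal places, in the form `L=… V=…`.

2πR = 2π·19.5 = 122.522113
per-turn = √(122.522113² + 31²) = √(15011.6683 + 961) = √15972.6683 = 126.383022
L = 5 × 126.383022 = 631.915111
V = π·2² × L = 12.566371 × 631.915111 = 7940.879480

L=631.915 V=7940.879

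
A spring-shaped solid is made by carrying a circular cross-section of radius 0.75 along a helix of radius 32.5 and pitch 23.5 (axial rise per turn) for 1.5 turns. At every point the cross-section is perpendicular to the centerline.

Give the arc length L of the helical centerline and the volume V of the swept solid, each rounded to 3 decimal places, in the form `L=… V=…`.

2πR = 2π·32.5 = 204.203522
per-turn = √(204.203522² + 23.5²) = √(41699.0786 + 552.25) = √42251.3286 = 205.551280
L = 1.5 × 205.551280 = 308.326920
V = π·0.75² × L = 1.767146 × 308.326920 = 544.858642

L=308.327 V=544.859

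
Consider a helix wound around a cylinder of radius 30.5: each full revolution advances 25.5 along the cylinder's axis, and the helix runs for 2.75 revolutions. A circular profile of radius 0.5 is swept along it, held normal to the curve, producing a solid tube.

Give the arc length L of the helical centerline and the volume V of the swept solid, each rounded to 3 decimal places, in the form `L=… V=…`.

L=531.647 V=417.555

2πR = 2π·30.5 = 191.637152
per-turn = √(191.637152² + 25.5²) = √(36724.7980 + 650.25) = √37375.0480 = 193.326273
L = 2.75 × 193.326273 = 531.647252
V = π·0.5² × L = 0.785398 × 531.647252 = 417.554775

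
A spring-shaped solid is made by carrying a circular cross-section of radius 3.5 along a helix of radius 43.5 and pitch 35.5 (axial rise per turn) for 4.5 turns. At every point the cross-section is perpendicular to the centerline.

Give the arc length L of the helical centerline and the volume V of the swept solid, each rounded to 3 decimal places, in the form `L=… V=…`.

2πR = 2π·43.5 = 273.318561
per-turn = √(273.318561² + 35.5²) = √(74703.0357 + 1260.25) = √75963.2857 = 275.614379
L = 4.5 × 275.614379 = 1240.264704
V = π·3.5² × L = 38.484510 × 1240.264704 = 47730.979407

L=1240.265 V=47730.979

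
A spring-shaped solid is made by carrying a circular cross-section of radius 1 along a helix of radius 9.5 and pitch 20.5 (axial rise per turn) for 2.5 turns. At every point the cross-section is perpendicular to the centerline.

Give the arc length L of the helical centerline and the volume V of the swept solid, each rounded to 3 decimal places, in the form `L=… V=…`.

L=157.781 V=495.684

2πR = 2π·9.5 = 59.690260
per-turn = √(59.690260² + 20.5²) = √(3562.9272 + 420.25) = √3983.1772 = 63.112417
L = 2.5 × 63.112417 = 157.781043
V = π·1² × L = 3.141593 × 157.781043 = 495.683765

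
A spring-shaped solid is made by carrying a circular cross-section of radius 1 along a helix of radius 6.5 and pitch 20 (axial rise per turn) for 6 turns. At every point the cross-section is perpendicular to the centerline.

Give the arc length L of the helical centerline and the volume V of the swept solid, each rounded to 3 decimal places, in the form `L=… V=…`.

2πR = 2π·6.5 = 40.840704
per-turn = √(40.840704² + 20²) = √(1667.9631 + 400) = √2067.9631 = 45.474863
L = 6 × 45.474863 = 272.849177
V = π·1² × L = 3.141593 × 272.849177 = 857.180969

L=272.849 V=857.181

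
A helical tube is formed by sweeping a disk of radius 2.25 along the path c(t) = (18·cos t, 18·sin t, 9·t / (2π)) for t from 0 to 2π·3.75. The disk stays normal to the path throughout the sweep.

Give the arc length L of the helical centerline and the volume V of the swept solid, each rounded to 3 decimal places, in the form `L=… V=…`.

L=425.456 V=6766.581

2πR = 2π·18 = 113.097336
per-turn = √(113.097336² + 9²) = √(12791.0073 + 81) = √12872.0073 = 113.454869
L = 3.75 × 113.454869 = 425.455759
V = π·2.25² × L = 15.904313 × 425.455759 = 6766.581475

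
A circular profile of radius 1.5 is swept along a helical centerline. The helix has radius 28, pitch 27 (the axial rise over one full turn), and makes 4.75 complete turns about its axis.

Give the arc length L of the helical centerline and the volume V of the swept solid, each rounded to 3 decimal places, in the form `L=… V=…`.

L=845.448 V=5976.118

2πR = 2π·28 = 175.929189
per-turn = √(175.929189² + 27²) = √(30951.0794 + 729) = √31680.0794 = 177.988987
L = 4.75 × 177.988987 = 845.447687
V = π·1.5² × L = 7.068583 × 845.447687 = 5976.117546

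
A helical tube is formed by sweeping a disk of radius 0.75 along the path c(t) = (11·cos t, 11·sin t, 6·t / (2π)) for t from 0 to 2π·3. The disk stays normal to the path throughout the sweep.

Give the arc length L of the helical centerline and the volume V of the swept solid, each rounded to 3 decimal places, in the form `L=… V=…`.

L=208.125 V=367.787

2πR = 2π·11 = 69.115038
per-turn = √(69.115038² + 6²) = √(4776.8885 + 36) = √4812.8885 = 69.374985
L = 3 × 69.374985 = 208.124955
V = π·0.75² × L = 1.767146 × 208.124955 = 367.787154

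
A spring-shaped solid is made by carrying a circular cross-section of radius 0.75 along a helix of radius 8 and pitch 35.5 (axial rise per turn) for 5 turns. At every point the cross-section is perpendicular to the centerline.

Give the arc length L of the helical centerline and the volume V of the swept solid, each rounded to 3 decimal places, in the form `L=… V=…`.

2πR = 2π·8 = 50.265482
per-turn = √(50.265482² + 35.5²) = √(2526.6187 + 1260.25) = √3786.8687 = 61.537539
L = 5 × 61.537539 = 307.687696
V = π·0.75² × L = 1.767146 × 307.687696 = 543.729040

L=307.688 V=543.729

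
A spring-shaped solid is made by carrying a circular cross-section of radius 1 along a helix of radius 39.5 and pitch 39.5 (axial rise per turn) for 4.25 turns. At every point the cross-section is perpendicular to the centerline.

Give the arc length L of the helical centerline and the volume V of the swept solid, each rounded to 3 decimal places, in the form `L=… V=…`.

L=1068.065 V=3355.426

2πR = 2π·39.5 = 248.185820
per-turn = √(248.185820² + 39.5²) = √(61596.2011 + 1560.25) = √63156.4511 = 251.309473
L = 4.25 × 251.309473 = 1068.065259
V = π·1² × L = 3.141593 × 1068.065259 = 3355.425971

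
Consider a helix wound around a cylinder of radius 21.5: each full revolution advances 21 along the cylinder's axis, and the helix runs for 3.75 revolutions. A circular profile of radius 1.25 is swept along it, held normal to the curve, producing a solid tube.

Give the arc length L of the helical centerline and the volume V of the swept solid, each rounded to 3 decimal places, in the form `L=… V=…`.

L=512.666 V=2516.545

2πR = 2π·21.5 = 135.088484
per-turn = √(135.088484² + 21²) = √(18248.8985 + 441) = √18689.8985 = 136.711004
L = 3.75 × 136.711004 = 512.666264
V = π·1.25² × L = 4.908739 × 512.666264 = 2516.544638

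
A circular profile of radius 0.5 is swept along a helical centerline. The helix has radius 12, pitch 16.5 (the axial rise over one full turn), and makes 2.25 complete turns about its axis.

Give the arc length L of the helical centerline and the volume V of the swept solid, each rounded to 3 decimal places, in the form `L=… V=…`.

2πR = 2π·12 = 75.398224
per-turn = √(75.398224² + 16.5²) = √(5684.8921 + 272.25) = √5957.1421 = 77.182525
L = 2.25 × 77.182525 = 173.660681
V = π·0.5² × L = 0.785398 × 173.660681 = 136.392780

L=173.661 V=136.393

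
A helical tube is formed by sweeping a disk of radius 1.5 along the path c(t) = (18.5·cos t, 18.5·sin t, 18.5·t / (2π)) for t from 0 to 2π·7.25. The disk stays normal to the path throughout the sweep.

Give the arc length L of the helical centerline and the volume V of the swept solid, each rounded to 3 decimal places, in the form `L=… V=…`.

L=853.339 V=6031.897

2πR = 2π·18.5 = 116.238928
per-turn = √(116.238928² + 18.5²) = √(13511.4884 + 342.25) = √13853.7384 = 117.701905
L = 7.25 × 117.701905 = 853.338811
V = π·1.5² × L = 7.068583 × 853.338811 = 6031.896613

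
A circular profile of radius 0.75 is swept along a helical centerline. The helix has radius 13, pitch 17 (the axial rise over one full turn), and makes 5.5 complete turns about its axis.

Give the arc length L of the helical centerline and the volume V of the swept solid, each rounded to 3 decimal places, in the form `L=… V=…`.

L=458.874 V=810.898

2πR = 2π·13 = 81.681409
per-turn = √(81.681409² + 17²) = √(6671.8526 + 289) = √6960.8526 = 83.431724
L = 5.5 × 83.431724 = 458.874482
V = π·0.75² × L = 1.767146 × 458.874482 = 810.898145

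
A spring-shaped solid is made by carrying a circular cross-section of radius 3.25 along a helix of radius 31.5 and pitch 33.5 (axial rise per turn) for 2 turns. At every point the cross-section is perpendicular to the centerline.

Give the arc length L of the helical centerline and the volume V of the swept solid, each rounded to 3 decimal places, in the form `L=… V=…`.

L=401.471 V=13322.036

2πR = 2π·31.5 = 197.920337
per-turn = √(197.920337² + 33.5²) = √(39172.4599 + 1122.25) = √40294.7099 = 200.735423
L = 2 × 200.735423 = 401.470845
V = π·3.25² × L = 33.183072 × 401.470845 = 13322.036121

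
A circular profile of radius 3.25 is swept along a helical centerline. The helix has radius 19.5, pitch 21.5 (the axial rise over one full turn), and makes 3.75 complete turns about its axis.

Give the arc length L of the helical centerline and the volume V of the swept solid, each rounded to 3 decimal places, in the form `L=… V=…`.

2πR = 2π·19.5 = 122.522113
per-turn = √(122.522113² + 21.5²) = √(15011.6683 + 462.25) = √15473.9183 = 124.394205
L = 3.75 × 124.394205 = 466.478270
V = π·3.25² × L = 33.183072 × 466.478270 = 15479.182195

L=466.478 V=15479.182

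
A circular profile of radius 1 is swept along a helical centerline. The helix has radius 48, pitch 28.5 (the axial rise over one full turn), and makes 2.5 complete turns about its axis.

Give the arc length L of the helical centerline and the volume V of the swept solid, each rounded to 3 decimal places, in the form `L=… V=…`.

2πR = 2π·48 = 301.592895
per-turn = √(301.592895² + 28.5²) = √(90958.2742 + 812.25) = √91770.5242 = 302.936502
L = 2.5 × 302.936502 = 757.341255
V = π·1² × L = 3.141593 × 757.341255 = 2379.257722

L=757.341 V=2379.258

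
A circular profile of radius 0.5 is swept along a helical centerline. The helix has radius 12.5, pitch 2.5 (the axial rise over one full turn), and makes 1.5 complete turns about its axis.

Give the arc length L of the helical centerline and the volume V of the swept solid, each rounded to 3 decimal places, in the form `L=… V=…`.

L=117.869 V=92.574

2πR = 2π·12.5 = 78.539816
per-turn = √(78.539816² + 2.5²) = √(6168.5028 + 6.25) = √6174.7528 = 78.579595
L = 1.5 × 78.579595 = 117.869393
V = π·0.5² × L = 0.785398 × 117.869393 = 92.574404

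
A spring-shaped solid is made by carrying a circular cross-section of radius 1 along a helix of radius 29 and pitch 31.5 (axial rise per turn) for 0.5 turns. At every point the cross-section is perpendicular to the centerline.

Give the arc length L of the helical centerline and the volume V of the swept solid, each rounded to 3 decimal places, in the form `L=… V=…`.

2πR = 2π·29 = 182.212374
per-turn = √(182.212374² + 31.5²) = √(33201.3492 + 992.25) = √34193.5992 = 184.915114
L = 0.5 × 184.915114 = 92.457557
V = π·1² × L = 3.141593 × 92.457557 = 290.463981

L=92.458 V=290.464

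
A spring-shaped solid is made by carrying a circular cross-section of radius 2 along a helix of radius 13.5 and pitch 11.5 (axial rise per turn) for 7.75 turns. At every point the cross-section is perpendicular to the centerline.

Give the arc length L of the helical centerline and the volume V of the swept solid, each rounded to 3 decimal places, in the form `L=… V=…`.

2πR = 2π·13.5 = 84.823002
per-turn = √(84.823002² + 11.5²) = √(7194.9416 + 132.25) = √7327.1916 = 85.599016
L = 7.75 × 85.599016 = 663.392377
V = π·2² × L = 12.566371 × 663.392377 = 8336.434473

L=663.392 V=8336.434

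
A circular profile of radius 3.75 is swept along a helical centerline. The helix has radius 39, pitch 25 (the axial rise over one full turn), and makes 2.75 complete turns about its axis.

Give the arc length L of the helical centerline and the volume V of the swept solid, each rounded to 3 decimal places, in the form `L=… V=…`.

2πR = 2π·39 = 245.044227
per-turn = √(245.044227² + 25²) = √(60046.6732 + 625) = √60671.6732 = 246.316206
L = 2.75 × 246.316206 = 677.369566
V = π·3.75² × L = 44.178647 × 677.369566 = 29925.270718

L=677.370 V=29925.271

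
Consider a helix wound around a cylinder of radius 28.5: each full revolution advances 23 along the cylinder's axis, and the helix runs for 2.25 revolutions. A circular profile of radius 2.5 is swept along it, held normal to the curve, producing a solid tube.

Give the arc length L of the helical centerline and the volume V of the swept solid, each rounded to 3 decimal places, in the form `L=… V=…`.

L=406.219 V=7976.093

2πR = 2π·28.5 = 179.070781
per-turn = √(179.070781² + 23²) = √(32066.3447 + 529) = √32595.3447 = 180.541809
L = 2.25 × 180.541809 = 406.219070
V = π·2.5² × L = 19.634954 × 406.219070 = 7976.092781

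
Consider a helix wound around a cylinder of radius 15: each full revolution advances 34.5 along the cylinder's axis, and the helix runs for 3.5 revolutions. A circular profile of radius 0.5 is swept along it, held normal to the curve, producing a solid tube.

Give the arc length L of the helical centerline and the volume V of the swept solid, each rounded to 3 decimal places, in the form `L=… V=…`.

2πR = 2π·15 = 94.247780
per-turn = √(94.247780² + 34.5²) = √(8882.6440 + 1190.25) = √10072.8940 = 100.363808
L = 3.5 × 100.363808 = 351.273328
V = π·0.5² × L = 0.785398 × 351.273328 = 275.889427

L=351.273 V=275.889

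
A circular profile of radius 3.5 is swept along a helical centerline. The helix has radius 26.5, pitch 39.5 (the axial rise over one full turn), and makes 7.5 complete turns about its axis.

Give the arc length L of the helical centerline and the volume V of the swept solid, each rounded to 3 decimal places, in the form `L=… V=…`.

2πR = 2π·26.5 = 166.504411
per-turn = √(166.504411² + 39.5²) = √(27723.7188 + 1560.25) = √29283.9688 = 171.125594
L = 7.5 × 171.125594 = 1283.441952
V = π·3.5² × L = 38.484510 × 1283.441952 = 49392.634626

L=1283.442 V=49392.635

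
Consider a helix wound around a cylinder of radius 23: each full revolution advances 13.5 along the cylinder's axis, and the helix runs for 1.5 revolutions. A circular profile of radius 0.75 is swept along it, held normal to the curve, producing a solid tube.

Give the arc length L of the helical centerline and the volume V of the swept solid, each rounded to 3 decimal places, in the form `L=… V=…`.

2πR = 2π·23 = 144.513262
per-turn = √(144.513262² + 13.5²) = √(20884.0829 + 182.25) = √21066.3329 = 145.142457
L = 1.5 × 145.142457 = 217.713686
V = π·0.75² × L = 1.767146 × 217.713686 = 384.731840

L=217.714 V=384.732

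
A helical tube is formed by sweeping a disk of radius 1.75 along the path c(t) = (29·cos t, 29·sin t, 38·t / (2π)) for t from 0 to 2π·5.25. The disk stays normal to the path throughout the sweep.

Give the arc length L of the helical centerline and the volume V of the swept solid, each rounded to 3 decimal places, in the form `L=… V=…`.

L=977.196 V=9401.729

2πR = 2π·29 = 182.212374
per-turn = √(182.212374² + 38²) = √(33201.3492 + 1444) = √34645.3492 = 186.132612
L = 5.25 × 186.132612 = 977.196212
V = π·1.75² × L = 9.621128 × 977.196212 = 9401.729353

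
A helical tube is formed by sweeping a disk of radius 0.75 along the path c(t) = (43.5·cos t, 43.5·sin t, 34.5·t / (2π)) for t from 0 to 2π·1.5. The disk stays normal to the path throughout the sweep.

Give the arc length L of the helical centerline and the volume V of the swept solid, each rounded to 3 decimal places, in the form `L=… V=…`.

L=413.231 V=730.240

2πR = 2π·43.5 = 273.318561
per-turn = √(273.318561² + 34.5²) = √(74703.0357 + 1190.25) = √75893.2857 = 275.487360
L = 1.5 × 275.487360 = 413.231041
V = π·0.75² × L = 1.767146 × 413.231041 = 730.239526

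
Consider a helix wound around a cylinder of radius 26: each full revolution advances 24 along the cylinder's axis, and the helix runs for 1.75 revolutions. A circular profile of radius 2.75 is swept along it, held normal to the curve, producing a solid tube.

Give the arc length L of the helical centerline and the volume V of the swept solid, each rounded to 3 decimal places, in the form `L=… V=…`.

2πR = 2π·26 = 163.362818
per-turn = √(163.362818² + 24²) = √(26687.4103 + 576) = √27263.4103 = 165.116354
L = 1.75 × 165.116354 = 288.953619
V = π·2.75² × L = 23.758294 × 288.953619 = 6865.045165

L=288.954 V=6865.045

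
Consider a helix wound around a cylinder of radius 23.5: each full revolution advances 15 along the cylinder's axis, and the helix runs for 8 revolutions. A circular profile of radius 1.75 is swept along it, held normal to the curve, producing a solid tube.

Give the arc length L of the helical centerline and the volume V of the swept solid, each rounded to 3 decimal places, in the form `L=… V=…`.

2πR = 2π·23.5 = 147.654855
per-turn = √(147.654855² + 15²) = √(21801.9561 + 225) = √22026.9561 = 148.414811
L = 8 × 148.414811 = 1187.318488
V = π·1.75² × L = 9.621128 × 1187.318488 = 11423.342558

L=1187.318 V=11423.343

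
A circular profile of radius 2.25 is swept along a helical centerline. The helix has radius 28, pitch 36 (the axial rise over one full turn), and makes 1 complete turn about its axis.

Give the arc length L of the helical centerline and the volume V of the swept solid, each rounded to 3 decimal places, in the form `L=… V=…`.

2πR = 2π·28 = 175.929189
per-turn = √(175.929189² + 36²) = √(30951.0794 + 1296) = √32247.0794 = 179.574718
L = 1 × 179.574718 = 179.574718
V = π·2.25² × L = 15.904313 × 179.574718 = 2856.012490

L=179.575 V=2856.012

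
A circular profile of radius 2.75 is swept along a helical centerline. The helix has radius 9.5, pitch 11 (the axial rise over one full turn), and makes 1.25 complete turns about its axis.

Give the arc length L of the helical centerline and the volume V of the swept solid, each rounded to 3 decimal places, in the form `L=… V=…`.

L=75.869 V=1802.523

2πR = 2π·9.5 = 59.690260
per-turn = √(59.690260² + 11²) = √(3562.9272 + 121) = √3683.9272 = 60.695364
L = 1.25 × 60.695364 = 75.869205
V = π·2.75² × L = 23.758294 × 75.869205 = 1802.522906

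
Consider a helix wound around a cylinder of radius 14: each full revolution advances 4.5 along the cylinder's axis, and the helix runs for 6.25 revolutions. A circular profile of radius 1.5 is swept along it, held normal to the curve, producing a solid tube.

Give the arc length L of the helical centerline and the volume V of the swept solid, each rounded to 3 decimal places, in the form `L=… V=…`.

L=550.498 V=3891.239

2πR = 2π·14 = 87.964594
per-turn = √(87.964594² + 4.5²) = √(7737.7699 + 20.25) = √7758.0199 = 88.079622
L = 6.25 × 88.079622 = 550.497639
V = π·1.5² × L = 7.068583 × 550.497639 = 3891.238511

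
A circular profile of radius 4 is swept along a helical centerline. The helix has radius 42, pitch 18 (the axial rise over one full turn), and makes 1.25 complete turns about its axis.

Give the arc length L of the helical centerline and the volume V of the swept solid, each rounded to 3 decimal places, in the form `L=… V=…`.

L=330.634 V=16619.462

2πR = 2π·42 = 263.893783
per-turn = √(263.893783² + 18²) = √(69639.9287 + 324) = √69963.9287 = 264.506954
L = 1.25 × 264.506954 = 330.633692
V = π·4² × L = 50.265482 × 330.633692 = 16619.462063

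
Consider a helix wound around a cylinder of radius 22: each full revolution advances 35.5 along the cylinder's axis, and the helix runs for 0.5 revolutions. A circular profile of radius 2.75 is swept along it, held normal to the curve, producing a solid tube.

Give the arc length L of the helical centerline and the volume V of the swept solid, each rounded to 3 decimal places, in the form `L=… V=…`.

L=71.358 V=1695.342

2πR = 2π·22 = 138.230077
per-turn = √(138.230077² + 35.5²) = √(19107.5541 + 1260.25) = √20367.8041 = 142.715816
L = 0.5 × 142.715816 = 71.357908
V = π·2.75² × L = 23.758294 × 71.357908 = 1695.342188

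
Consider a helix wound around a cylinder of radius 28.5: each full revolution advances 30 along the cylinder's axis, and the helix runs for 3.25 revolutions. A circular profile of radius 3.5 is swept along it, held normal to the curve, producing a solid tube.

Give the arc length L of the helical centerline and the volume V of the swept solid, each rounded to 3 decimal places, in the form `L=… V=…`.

2πR = 2π·28.5 = 179.070781
per-turn = √(179.070781² + 30²) = √(32066.3447 + 900) = √32966.3447 = 181.566364
L = 3.25 × 181.566364 = 590.090684
V = π·3.5² × L = 38.484510 × 590.090684 = 22709.350851

L=590.091 V=22709.351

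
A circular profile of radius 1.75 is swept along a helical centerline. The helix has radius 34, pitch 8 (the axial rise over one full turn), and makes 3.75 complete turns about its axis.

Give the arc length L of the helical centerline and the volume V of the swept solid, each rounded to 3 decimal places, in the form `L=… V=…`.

2πR = 2π·34 = 213.628300
per-turn = √(213.628300² + 8²) = √(45637.0508 + 64) = √45701.0508 = 213.778041
L = 3.75 × 213.778041 = 801.667653
V = π·1.75² × L = 9.621128 × 801.667653 = 7712.946705

L=801.668 V=7712.947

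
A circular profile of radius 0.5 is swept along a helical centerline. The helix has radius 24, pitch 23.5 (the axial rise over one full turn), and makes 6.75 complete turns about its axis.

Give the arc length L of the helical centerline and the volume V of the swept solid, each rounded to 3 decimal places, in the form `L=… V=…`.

L=1030.162 V=809.087

2πR = 2π·24 = 150.796447
per-turn = √(150.796447² + 23.5²) = √(22739.5685 + 552.25) = √23291.8185 = 152.616574
L = 6.75 × 152.616574 = 1030.161872
V = π·0.5² × L = 0.785398 × 1030.161872 = 809.087242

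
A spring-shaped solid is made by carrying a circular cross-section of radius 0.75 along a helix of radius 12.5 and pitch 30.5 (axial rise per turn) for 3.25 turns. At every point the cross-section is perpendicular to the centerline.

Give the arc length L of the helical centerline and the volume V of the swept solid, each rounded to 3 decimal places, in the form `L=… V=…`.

L=273.826 V=483.890

2πR = 2π·12.5 = 78.539816
per-turn = √(78.539816² + 30.5²) = √(6168.5028 + 930.25) = √7098.7528 = 84.254096
L = 3.25 × 84.254096 = 273.825813
V = π·0.75² × L = 1.767146 × 273.825813 = 483.890154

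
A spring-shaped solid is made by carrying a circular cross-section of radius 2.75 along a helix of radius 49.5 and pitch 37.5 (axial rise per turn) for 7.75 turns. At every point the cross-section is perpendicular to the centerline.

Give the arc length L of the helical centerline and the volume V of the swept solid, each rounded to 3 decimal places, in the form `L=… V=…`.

2πR = 2π·49.5 = 311.017673
per-turn = √(311.017673² + 37.5²) = √(96731.9927 + 1406.25) = √98138.2427 = 313.270239
L = 7.75 × 313.270239 = 2427.844353
V = π·2.75² × L = 23.758294 × 2427.844353 = 57681.441009

L=2427.844 V=57681.441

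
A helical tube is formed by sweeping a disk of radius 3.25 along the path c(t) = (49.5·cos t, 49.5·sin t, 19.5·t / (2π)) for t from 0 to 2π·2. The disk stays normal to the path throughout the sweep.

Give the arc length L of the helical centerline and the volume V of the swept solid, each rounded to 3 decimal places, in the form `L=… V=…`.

L=623.257 V=20681.574

2πR = 2π·49.5 = 311.017673
per-turn = √(311.017673² + 19.5²) = √(96731.9927 + 380.25) = √97112.2427 = 311.628373
L = 2 × 311.628373 = 623.256746
V = π·3.25² × L = 33.183072 × 623.256746 = 20681.573715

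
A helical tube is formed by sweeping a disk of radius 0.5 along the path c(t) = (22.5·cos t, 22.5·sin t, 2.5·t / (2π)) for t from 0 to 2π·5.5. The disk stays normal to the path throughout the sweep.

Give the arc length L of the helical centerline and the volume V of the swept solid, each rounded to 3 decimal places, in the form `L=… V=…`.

2πR = 2π·22.5 = 141.371669
per-turn = √(141.371669² + 2.5²) = √(19985.9489 + 6.25) = √19992.1989 = 141.393773
L = 5.5 × 141.393773 = 777.665749
V = π·0.5² × L = 0.785398 × 777.665749 = 610.777251

L=777.666 V=610.777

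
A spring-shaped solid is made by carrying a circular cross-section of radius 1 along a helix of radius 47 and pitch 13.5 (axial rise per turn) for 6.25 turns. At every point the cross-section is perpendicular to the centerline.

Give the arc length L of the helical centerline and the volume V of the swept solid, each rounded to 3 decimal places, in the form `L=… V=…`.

2πR = 2π·47 = 295.309709
per-turn = √(295.309709² + 13.5²) = √(87207.8245 + 182.25) = √87390.0745 = 295.618123
L = 6.25 × 295.618123 = 1847.613267
V = π·1² × L = 3.141593 × 1847.613267 = 5804.448267

L=1847.613 V=5804.448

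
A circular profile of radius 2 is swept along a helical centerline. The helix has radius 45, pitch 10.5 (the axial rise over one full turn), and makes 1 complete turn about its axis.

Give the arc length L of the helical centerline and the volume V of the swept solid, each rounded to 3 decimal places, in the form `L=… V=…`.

L=282.938 V=3555.507

2πR = 2π·45 = 282.743339
per-turn = √(282.743339² + 10.5²) = √(79943.7956 + 110.25) = √80054.0456 = 282.938236
L = 1 × 282.938236 = 282.938236
V = π·2² × L = 12.566371 × 282.938236 = 3555.506740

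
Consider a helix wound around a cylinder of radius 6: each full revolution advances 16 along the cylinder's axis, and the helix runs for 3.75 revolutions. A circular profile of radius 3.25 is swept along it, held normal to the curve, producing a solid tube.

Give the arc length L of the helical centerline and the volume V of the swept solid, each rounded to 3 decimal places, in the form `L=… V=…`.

L=153.577 V=5096.163

2πR = 2π·6 = 37.699112
per-turn = √(37.699112² + 16²) = √(1421.2230 + 256) = √1677.2230 = 40.953914
L = 3.75 × 40.953914 = 153.577176
V = π·3.25² × L = 33.183072 × 153.577176 = 5096.162543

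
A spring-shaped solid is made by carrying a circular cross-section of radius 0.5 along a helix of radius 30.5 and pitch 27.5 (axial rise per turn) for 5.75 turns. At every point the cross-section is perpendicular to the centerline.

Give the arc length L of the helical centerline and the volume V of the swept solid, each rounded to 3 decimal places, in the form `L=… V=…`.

L=1113.201 V=874.306

2πR = 2π·30.5 = 191.637152
per-turn = √(191.637152² + 27.5²) = √(36724.7980 + 756.25) = √37481.0480 = 193.600227
L = 5.75 × 193.600227 = 1113.201306
V = π·0.5² × L = 0.785398 × 1113.201306 = 874.306262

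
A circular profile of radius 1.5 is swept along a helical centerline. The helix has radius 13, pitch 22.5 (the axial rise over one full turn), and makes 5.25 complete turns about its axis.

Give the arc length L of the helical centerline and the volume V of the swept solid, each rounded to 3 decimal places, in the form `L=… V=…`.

L=444.799 V=3144.101

2πR = 2π·13 = 81.681409
per-turn = √(81.681409² + 22.5²) = √(6671.8526 + 506.25) = √7178.1026 = 84.723684
L = 5.25 × 84.723684 = 444.799339
V = π·1.5² × L = 7.068583 × 444.799339 = 3144.101257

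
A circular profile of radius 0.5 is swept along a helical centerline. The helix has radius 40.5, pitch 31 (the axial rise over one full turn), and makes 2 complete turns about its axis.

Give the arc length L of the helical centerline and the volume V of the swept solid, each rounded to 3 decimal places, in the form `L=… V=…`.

2πR = 2π·40.5 = 254.469005
per-turn = √(254.469005² + 31²) = √(64754.4745 + 961) = √65715.4745 = 256.350296
L = 2 × 256.350296 = 512.700593
V = π·0.5² × L = 0.785398 × 512.700593 = 402.674104

L=512.701 V=402.674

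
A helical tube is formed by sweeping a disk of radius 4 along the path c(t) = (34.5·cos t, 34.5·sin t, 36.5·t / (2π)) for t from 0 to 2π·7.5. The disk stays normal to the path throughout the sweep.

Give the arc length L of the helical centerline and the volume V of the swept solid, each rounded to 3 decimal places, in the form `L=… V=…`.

L=1648.660 V=82870.706

2πR = 2π·34.5 = 216.769893
per-turn = √(216.769893² + 36.5²) = √(46989.1866 + 1332.25) = √48321.4366 = 219.821374
L = 7.5 × 219.821374 = 1648.660306
V = π·4² × L = 50.265482 × 1648.660306 = 82870.705713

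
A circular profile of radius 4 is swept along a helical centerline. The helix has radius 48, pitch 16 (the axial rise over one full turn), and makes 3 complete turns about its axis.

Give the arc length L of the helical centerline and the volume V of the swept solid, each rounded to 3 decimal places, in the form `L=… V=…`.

L=906.051 V=45543.092

2πR = 2π·48 = 301.592895
per-turn = √(301.592895² + 16²) = √(90958.2742 + 256) = √91214.2742 = 302.017010
L = 3 × 302.017010 = 906.051029
V = π·4² × L = 50.265482 × 906.051029 = 45543.092112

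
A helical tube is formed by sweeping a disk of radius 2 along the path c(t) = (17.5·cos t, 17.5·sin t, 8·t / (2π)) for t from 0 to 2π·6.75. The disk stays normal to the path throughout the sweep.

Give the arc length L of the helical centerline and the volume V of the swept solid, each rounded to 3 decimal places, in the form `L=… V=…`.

L=744.163 V=9351.429

2πR = 2π·17.5 = 109.955743
per-turn = √(109.955743² + 8²) = √(12090.2654 + 64) = √12154.2654 = 110.246385
L = 6.75 × 110.246385 = 744.163098
V = π·2² × L = 12.566371 × 744.163098 = 9351.429291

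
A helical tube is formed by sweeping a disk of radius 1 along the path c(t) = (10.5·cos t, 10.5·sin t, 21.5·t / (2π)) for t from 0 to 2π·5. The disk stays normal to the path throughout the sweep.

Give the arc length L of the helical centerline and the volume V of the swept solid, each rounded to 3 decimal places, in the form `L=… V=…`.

2πR = 2π·10.5 = 65.973446
per-turn = √(65.973446² + 21.5²) = √(4352.4955 + 462.25) = √4814.7455 = 69.388367
L = 5 × 69.388367 = 346.941837
V = π·1² × L = 3.141593 × 346.941837 = 1089.949928

L=346.942 V=1089.950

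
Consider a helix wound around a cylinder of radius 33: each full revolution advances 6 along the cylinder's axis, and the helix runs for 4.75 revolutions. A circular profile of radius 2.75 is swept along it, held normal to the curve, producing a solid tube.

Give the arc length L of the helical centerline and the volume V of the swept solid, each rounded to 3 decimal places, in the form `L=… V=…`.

2πR = 2π·33 = 207.345115
per-turn = √(207.345115² + 6²) = √(42991.9968 + 36) = √43027.9968 = 207.431909
L = 4.75 × 207.431909 = 985.301567
V = π·2.75² × L = 23.758294 × 985.301567 = 23409.084734

L=985.302 V=23409.085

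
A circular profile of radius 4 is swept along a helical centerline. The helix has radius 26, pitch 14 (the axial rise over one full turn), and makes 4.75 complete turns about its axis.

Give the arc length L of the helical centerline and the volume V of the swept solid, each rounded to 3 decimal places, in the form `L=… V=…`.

L=778.818 V=39147.645

2πR = 2π·26 = 163.362818
per-turn = √(163.362818² + 14²) = √(26687.4103 + 196) = √26883.4103 = 163.961612
L = 4.75 × 163.961612 = 778.817658
V = π·4² × L = 50.265482 × 778.817658 = 39147.645342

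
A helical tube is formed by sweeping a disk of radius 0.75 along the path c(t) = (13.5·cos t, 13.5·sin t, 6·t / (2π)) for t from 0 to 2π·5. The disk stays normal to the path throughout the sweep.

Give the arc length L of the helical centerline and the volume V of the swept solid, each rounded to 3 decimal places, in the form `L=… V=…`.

L=425.175 V=751.346

2πR = 2π·13.5 = 84.823002
per-turn = √(84.823002² + 6²) = √(7194.9416 + 36) = √7230.9416 = 85.034943
L = 5 × 85.034943 = 425.174717
V = π·0.75² × L = 1.767146 × 425.174717 = 751.345745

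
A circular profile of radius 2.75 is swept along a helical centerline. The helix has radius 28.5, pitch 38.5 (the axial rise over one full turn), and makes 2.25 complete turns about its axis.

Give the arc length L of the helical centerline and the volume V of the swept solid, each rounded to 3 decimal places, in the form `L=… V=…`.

L=412.116 V=9791.178

2πR = 2π·28.5 = 179.070781
per-turn = √(179.070781² + 38.5²) = √(32066.3447 + 1482.25) = √33548.5947 = 183.162755
L = 2.25 × 183.162755 = 412.116198
V = π·2.75² × L = 23.758294 × 412.116198 = 9791.177977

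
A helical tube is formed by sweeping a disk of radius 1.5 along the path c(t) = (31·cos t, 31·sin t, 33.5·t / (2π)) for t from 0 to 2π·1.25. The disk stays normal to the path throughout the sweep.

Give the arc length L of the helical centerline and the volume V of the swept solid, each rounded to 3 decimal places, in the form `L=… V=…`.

L=247.048 V=1746.281

2πR = 2π·31 = 194.778745
per-turn = √(194.778745² + 33.5²) = √(37938.7593 + 1122.25) = √39061.0093 = 197.638583
L = 1.25 × 197.638583 = 247.048228
V = π·1.5² × L = 7.068583 × 247.048228 = 1746.281022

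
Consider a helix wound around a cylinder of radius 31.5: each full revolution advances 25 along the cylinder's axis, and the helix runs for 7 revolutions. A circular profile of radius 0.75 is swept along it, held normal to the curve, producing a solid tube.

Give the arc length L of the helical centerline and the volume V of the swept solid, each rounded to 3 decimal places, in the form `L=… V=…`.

L=1396.451 V=2467.733

2πR = 2π·31.5 = 197.920337
per-turn = √(197.920337² + 25²) = √(39172.4599 + 625) = √39797.4599 = 199.493007
L = 7 × 199.493007 = 1396.451049
V = π·0.75² × L = 1.767146 × 1396.451049 = 2467.732701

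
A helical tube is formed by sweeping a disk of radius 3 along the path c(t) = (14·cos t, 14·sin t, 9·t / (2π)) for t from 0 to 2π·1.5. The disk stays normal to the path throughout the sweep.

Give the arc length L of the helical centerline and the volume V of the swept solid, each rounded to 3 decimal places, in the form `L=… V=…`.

2πR = 2π·14 = 87.964594
per-turn = √(87.964594² + 9²) = √(7737.7699 + 81) = √7818.7699 = 88.423808
L = 1.5 × 88.423808 = 132.635712
V = π·3² × L = 28.274334 × 132.635712 = 3750.186413

L=132.636 V=3750.186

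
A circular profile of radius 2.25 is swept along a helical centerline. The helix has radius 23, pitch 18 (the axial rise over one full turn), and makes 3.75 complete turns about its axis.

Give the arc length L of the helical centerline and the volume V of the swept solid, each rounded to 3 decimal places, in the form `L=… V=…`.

2πR = 2π·23 = 144.513262
per-turn = √(144.513262² + 18²) = √(20884.0829 + 324) = √21208.0829 = 145.629952
L = 3.75 × 145.629952 = 546.112320
V = π·2.25² × L = 15.904313 × 546.112320 = 8685.541165

L=546.112 V=8685.541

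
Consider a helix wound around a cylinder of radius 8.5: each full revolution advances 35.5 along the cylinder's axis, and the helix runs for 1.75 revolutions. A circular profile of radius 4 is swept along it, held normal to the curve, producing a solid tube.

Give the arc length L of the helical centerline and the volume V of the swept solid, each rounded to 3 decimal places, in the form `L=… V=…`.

L=112.226 V=5641.107

2πR = 2π·8.5 = 53.407075
per-turn = √(53.407075² + 35.5²) = √(2852.3157 + 1260.25) = √4112.5657 = 64.129289
L = 1.75 × 64.129289 = 112.226255
V = π·4² × L = 50.265482 × 112.226255 = 5641.106865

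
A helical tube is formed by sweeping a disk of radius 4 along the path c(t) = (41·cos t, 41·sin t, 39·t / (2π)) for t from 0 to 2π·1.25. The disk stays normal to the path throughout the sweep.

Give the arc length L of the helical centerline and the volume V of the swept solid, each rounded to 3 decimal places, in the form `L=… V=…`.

L=325.683 V=16370.588

2πR = 2π·41 = 257.610598
per-turn = √(257.610598² + 39²) = √(66363.2200 + 1521) = √67884.2200 = 260.546004
L = 1.25 × 260.546004 = 325.682505
V = π·4² × L = 50.265482 × 325.682505 = 16370.588217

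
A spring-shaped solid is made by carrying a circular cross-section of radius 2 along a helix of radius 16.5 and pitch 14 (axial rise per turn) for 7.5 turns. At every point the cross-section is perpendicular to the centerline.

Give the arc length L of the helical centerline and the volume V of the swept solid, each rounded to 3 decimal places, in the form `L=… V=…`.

L=784.602 V=9859.597

2πR = 2π·16.5 = 103.672558
per-turn = √(103.672558² + 14²) = √(10747.9992 + 196) = √10943.9992 = 104.613571
L = 7.5 × 104.613571 = 784.601781
V = π·2² × L = 12.566371 × 784.601781 = 9859.596763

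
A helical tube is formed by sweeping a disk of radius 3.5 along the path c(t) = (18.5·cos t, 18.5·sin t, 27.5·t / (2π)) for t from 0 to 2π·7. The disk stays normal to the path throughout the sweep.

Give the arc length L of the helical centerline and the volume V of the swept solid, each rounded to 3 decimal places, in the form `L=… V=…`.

2πR = 2π·18.5 = 116.238928
per-turn = √(116.238928² + 27.5²) = √(13511.4884 + 756.25) = √14267.7384 = 119.447639
L = 7 × 119.447639 = 836.133472
V = π·3.5² × L = 38.484510 × 836.133472 = 32178.186966

L=836.133 V=32178.187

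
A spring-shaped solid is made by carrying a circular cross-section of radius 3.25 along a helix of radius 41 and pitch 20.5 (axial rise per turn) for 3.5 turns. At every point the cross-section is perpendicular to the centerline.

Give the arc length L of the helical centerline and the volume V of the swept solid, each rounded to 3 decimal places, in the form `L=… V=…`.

2πR = 2π·41 = 257.610598
per-turn = √(257.610598² + 20.5²) = √(66363.2200 + 420.25) = √66783.4700 = 258.424979
L = 3.5 × 258.424979 = 904.487428
V = π·3.25² × L = 33.183072 × 904.487428 = 30013.671811

L=904.487 V=30013.672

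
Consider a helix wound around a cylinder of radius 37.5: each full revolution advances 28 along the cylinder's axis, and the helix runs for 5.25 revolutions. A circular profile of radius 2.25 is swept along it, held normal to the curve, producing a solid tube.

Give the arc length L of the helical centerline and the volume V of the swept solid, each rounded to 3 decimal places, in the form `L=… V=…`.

L=1245.706 V=19812.096

2πR = 2π·37.5 = 235.619449
per-turn = √(235.619449² + 28²) = √(55516.5248 + 784) = √56300.5248 = 237.277316
L = 5.25 × 237.277316 = 1245.705910
V = π·2.25² × L = 15.904313 × 1245.705910 = 19812.096456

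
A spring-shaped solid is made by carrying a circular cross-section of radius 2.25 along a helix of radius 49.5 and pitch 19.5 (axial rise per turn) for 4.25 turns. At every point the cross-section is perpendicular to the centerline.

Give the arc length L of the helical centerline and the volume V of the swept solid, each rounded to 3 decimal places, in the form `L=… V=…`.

L=1324.421 V=21063.999

2πR = 2π·49.5 = 311.017673
per-turn = √(311.017673² + 19.5²) = √(96731.9927 + 380.25) = √97112.2427 = 311.628373
L = 4.25 × 311.628373 = 1324.420584
V = π·2.25² × L = 15.904313 × 1324.420584 = 21063.999265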